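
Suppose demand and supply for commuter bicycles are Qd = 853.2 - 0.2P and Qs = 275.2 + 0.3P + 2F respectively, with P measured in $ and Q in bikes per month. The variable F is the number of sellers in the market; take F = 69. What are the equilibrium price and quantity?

P* = 880, Q* = 677.2

With F = 69, supply is Qs = 413.2 + 0.3P.
Equating demand and supply, 853.2 - 0.2P = 413.2 + 0.3P gives 0.5P = 440, so P* = 880.
Plugging P* into demand: Q* = 853.2 - 0.2(880) = 677.2.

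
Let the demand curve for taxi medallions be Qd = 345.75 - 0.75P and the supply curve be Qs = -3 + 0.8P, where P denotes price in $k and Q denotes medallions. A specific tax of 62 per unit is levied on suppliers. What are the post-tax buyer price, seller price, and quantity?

P_b = 257, P_s = 195, Q = 153

With a tax of 62 on suppliers, they supply based on the net price P_s = P_b - 62, so Qs = -52.6 + 0.8P_b.
Market clearing requires 345.75 - 0.75P_b = -52.6 + 0.8P_b; hence 398.35 = 1.55P_b and P_b = 257.
Then P_s = 257 - 62 = 195 and Q = 345.75 - 0.75(257) = 153.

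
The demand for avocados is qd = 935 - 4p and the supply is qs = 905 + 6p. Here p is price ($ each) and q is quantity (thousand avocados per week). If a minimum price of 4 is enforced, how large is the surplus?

With p fixed at 4, quantity demanded is 919 and quantity supplied is 929.
Surplus = qs - qd = 929 - 919 = 10.

Surplus = 10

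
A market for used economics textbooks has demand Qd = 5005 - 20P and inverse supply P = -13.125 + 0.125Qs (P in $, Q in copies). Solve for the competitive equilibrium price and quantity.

P* = 175, Q* = 1505

In direct form, Qs = 105 + 8P.
Equating demand and supply, 5005 - 20P = 105 + 8P gives 28P = 4900, so P* = 175.
Substitute back: Q* = 5005 - 20(175) = 1505.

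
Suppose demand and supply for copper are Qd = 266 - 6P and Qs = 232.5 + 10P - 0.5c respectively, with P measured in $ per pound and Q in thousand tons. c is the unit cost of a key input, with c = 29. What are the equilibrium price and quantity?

P* = 3, Q* = 248

With c = 29, supply is Qs = 218 + 10P.
At equilibrium Qd = Qs, so 266 - 6P = 218 + 10P; collecting terms, 48 = 16P and P* = 3.
Then Q* = 266 - 6(3) = 248.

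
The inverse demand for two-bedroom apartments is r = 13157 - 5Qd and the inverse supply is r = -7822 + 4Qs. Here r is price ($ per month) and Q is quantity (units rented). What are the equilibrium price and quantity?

r* = 1502, Q* = 2331

Solving each curve for Q: Qd = 2631.4 - 0.2r and Qs = 1955.5 + 0.25r.
Equating demand and supply, 2631.4 - 0.2r = 1955.5 + 0.25r gives 0.45r = 675.9, so r* = 1502.
Plugging r* into demand: Q* = 2631.4 - 0.2(1502) = 2331.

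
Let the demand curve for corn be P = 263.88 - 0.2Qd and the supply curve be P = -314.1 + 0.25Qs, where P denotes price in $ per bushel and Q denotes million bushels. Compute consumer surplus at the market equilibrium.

In direct form, Qd = 1319.4 - 5P and Qs = 1256.4 + 4P.
Set Qd = Qs: 1319.4 - 5P = 1256.4 + 4P, so 63 = 9P and P* = 7.
Substitute back: Q* = 1319.4 - 5(7) = 1284.4.
Demand choke price (Qd = 0): P = 1319.4/5 = 263.88. Consumer surplus = ½ × (263.88 - 7) × 1284.4 = 164968.336.

Consumer surplus = 164968.336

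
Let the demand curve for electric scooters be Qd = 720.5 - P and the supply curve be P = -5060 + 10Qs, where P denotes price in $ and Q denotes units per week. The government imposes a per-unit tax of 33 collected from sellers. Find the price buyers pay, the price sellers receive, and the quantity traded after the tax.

Inverting to quantity form: Qs = 506 + 0.1P.
With a tax of 33 on sellers, they supply based on the net price P_s = P_b - 33, so Qs = 502.7 + 0.1P_b.
Set Qd = Qs: 720.5 - P_b = 502.7 + 0.1P_b, so 217.8 = 1.1P_b and P_b = 198.
So P_s = 165 and the quantity traded is Q = 720.5 - 198 = 522.5.

P_b = 198, P_s = 165, Q = 522.5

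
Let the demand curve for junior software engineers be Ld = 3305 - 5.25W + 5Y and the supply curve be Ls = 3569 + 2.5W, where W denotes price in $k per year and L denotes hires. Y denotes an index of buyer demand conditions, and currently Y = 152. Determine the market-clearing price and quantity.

With Y = 152, demand is Ld = 4065 - 5.25W.
Equating demand and supply, 4065 - 5.25W = 3569 + 2.5W gives 7.75W = 496, so W* = 64.
From the demand curve, L* = 4065 - 5.25(64) = 3729.

W* = 64, L* = 3729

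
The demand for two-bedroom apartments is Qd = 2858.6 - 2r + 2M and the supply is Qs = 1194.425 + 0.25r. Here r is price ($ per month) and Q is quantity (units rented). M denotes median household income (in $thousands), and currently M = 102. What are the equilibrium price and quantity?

With M = 102, demand is Qd = 3062.6 - 2r.
The market clears where 3062.6 - 2r = 1194.425 + 0.25r. Rearranging, 2.25r = 1868.175, hence r* = 830.3.
Then Q* = 3062.6 - 2(830.3) = 1402.

r* = 830.3, Q* = 1402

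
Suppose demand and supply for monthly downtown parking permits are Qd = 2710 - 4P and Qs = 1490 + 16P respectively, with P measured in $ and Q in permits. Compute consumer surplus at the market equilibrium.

Consumer surplus = 760144.5

The market clears where 2710 - 4P = 1490 + 16P. Rearranging, 20P = 1220, hence P* = 61.
Plugging P* into demand: Q* = 2710 - 4(61) = 2466.
Demand choke price (Qd = 0): P = 2710/4 = 677.5. Consumer surplus = ½ × (677.5 - 61) × 2466 = 760144.5.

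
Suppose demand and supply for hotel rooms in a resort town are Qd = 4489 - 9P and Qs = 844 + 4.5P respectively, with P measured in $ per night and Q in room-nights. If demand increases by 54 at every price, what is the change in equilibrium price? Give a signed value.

Set Qd = Qs: 4489 - 9P = 844 + 4.5P, so 3645 = 13.5P and P* = 270.
Substitute back: Q* = 4489 - 9(270) = 2059.
After the shift, demand is Qd = 4543 - 9P.
The new intersection has 3699 = 13.5P, i.e. P = 274, Q = 2077.
ΔP = 274 - 270 = 4.

ΔP = 4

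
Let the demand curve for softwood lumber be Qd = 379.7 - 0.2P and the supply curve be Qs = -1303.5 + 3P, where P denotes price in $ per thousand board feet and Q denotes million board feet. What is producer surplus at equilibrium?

The market clears where 379.7 - 0.2P = -1303.5 + 3P. Rearranging, 3.2P = 1683.2, hence P* = 526.
Substitute back: Q* = 379.7 - 0.2(526) = 274.5.
Supply choke price (Qs = 0): P = 434.5. Producer surplus = ½ × (526 - 434.5) × 274.5 = 12558.375.

Producer surplus = 12558.375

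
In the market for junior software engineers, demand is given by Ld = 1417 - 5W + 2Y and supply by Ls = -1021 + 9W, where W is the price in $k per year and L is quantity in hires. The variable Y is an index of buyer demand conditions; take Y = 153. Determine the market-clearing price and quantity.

With Y = 153, demand is Ld = 1723 - 5W.
Equating demand and supply, 1723 - 5W = -1021 + 9W gives 14W = 2744, so W* = 196.
Then L* = 1723 - 5(196) = 743.

W* = 196, L* = 743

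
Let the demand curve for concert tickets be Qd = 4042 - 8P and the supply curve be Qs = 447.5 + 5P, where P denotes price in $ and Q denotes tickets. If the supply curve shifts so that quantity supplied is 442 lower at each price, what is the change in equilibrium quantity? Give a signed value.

Equating demand and supply, 4042 - 8P = 447.5 + 5P gives 13P = 3594.5, so P* = 276.5.
Substitute back: Q* = 4042 - 8(276.5) = 1830.
After the shift, supply is Qs = 5.5 + 5P.
The new intersection has 4036.5 = 13P, i.e. P = 310.5, Q = 1558.
ΔQ = 1558 - 1830 = -272.

ΔQ = -272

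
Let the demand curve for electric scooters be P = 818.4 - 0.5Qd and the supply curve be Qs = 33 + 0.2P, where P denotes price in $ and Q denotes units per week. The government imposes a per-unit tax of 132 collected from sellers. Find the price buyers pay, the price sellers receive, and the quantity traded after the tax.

P_b = 741, P_s = 609, Q = 154.8

Solving each curve for Q: Qd = 1636.8 - 2P.
With a tax of 132 on sellers, they supply based on the net price P_s = P_b - 132, so Qs = 6.6 + 0.2P_b.
Market clearing requires 1636.8 - 2P_b = 6.6 + 0.2P_b; hence 1630.2 = 2.2P_b and P_b = 741.
Then P_s = 741 - 132 = 609 and Q = 1636.8 - 2(741) = 154.8.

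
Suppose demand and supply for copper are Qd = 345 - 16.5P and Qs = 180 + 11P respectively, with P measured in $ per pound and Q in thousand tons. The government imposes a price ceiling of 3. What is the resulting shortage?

Shortage = 82.5

Evaluating both curves at the ceiling price 3 gives Qd = 295.5, Qs = 213.
Shortage = Qd - Qs = 295.5 - 213 = 82.5.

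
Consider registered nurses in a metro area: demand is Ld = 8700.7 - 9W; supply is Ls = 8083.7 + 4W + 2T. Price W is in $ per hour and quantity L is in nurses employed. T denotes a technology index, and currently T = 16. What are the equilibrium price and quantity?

W* = 45, L* = 8295.7

With T = 16, supply is Ls = 8115.7 + 4W.
Set Ld = Ls: 8700.7 - 9W = 8115.7 + 4W, so 585 = 13W and W* = 45.
Then L* = 8700.7 - 9(45) = 8295.7.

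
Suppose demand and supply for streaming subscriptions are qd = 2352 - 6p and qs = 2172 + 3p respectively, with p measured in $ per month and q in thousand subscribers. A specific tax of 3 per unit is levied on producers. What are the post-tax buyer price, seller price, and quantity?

The tax drives a wedge p_b - p_s = 3. Substituting p_s = p_b - 3 into supply: qs = 2163 + 3p_b.
Set qd = qs: 2352 - 6p_b = 2163 + 3p_b, so 189 = 9p_b and p_b = 21.
So p_s = 18 and the quantity traded is q = 2352 - 6(21) = 2226.

p_b = 21, p_s = 18, q = 2226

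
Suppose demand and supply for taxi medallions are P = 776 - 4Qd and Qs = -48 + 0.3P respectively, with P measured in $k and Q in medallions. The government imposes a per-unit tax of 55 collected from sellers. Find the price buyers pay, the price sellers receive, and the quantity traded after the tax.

Rewriting in direct form: Qd = 194 - 0.25P.
The tax drives a wedge P_b - P_s = 55. Substituting P_s = P_b - 55 into supply: Qs = -64.5 + 0.3P_b.
Equate demand and the shifted supply: 194 - 0.25P_b = -64.5 + 0.3P_b, giving 0.55P_b = 258.5, so P_b = 470.
Then P_s = 470 - 55 = 415 and Q = 194 - 0.25(470) = 76.5.

P_b = 470, P_s = 415, Q = 76.5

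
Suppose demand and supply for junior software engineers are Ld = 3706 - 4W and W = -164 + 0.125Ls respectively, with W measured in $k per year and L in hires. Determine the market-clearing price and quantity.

W* = 199.5, L* = 2908

Inverting to quantity form: Ls = 1312 + 8W.
Equating demand and supply, 3706 - 4W = 1312 + 8W gives 12W = 2394, so W* = 199.5.
Plugging W* into demand: L* = 3706 - 4(199.5) = 2908.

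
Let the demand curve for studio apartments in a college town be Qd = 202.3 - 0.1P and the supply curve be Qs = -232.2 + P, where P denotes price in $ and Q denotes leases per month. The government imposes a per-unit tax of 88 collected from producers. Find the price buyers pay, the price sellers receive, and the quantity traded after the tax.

Producers keep P_s = P_b - 88 per unit, so supply in terms of the buyer price is Qs = -320.2 + P_b.
Equate demand and the shifted supply: 202.3 - 0.1P_b = -320.2 + P_b, giving 1.1P_b = 522.5, so P_b = 475.
Then P_s = 475 - 88 = 387 and Q = 202.3 - 0.1(475) = 154.8.

P_b = 475, P_s = 387, Q = 154.8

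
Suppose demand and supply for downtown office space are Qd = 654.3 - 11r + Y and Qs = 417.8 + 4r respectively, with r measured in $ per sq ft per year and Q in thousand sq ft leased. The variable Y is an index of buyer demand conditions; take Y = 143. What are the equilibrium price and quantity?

With Y = 143, demand is Qd = 797.3 - 11r.
At equilibrium Qd = Qs, so 797.3 - 11r = 417.8 + 4r; collecting terms, 379.5 = 15r and r* = 25.3.
From the demand curve, Q* = 797.3 - 11(25.3) = 519.

r* = 25.3, Q* = 519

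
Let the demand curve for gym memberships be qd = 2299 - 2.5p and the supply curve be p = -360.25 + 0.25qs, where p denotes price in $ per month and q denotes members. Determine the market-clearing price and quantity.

p* = 132, q* = 1969

Solving each curve for q: qs = 1441 + 4p.
At equilibrium qd = qs, so 2299 - 2.5p = 1441 + 4p; collecting terms, 858 = 6.5p and p* = 132.
Substitute back: q* = 2299 - 2.5(132) = 1969.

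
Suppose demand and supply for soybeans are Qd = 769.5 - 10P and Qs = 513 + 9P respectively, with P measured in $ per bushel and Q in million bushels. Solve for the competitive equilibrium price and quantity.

At equilibrium Qd = Qs, so 769.5 - 10P = 513 + 9P; collecting terms, 256.5 = 19P and P* = 13.5.
Substitute back: Q* = 769.5 - 10(13.5) = 634.5.

P* = 13.5, Q* = 634.5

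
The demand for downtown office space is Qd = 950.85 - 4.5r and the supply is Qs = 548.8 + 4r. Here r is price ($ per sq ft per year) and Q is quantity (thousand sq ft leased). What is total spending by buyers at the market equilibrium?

Total spending by buyers = 34907.4

At equilibrium Qd = Qs, so 950.85 - 4.5r = 548.8 + 4r; collecting terms, 402.05 = 8.5r and r* = 47.3.
Substitute back: Q* = 950.85 - 4.5(47.3) = 738.
Total spending by buyers = r* × Q* = 47.3 × 738 = 34907.4.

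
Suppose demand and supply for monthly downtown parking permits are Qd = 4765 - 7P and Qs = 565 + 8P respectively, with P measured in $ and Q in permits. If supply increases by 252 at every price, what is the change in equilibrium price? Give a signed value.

The market clears where 4765 - 7P = 565 + 8P. Rearranging, 15P = 4200, hence P* = 280.
Plugging P* into demand: Q* = 4765 - 7(280) = 2805.
After the shift, supply is Qs = 817 + 8P.
New equilibrium: 3948 = 15P, so P = 263.2 and Q = 2922.6.
ΔP = 263.2 - 280 = -16.8.

ΔP = -16.8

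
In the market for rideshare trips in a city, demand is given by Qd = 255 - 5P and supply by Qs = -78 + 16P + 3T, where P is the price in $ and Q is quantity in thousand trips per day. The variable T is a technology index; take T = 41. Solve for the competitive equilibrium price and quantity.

With T = 41, supply is Qs = 45 + 16P.
Set Qd = Qs: 255 - 5P = 45 + 16P, so 210 = 21P and P* = 10.
Plugging P* into demand: Q* = 255 - 5(10) = 205.

P* = 10, Q* = 205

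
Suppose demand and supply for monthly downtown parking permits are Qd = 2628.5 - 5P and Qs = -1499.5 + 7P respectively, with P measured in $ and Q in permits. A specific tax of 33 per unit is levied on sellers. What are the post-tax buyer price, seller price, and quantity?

The tax drives a wedge P_b - P_s = 33. Substituting P_s = P_b - 33 into supply: Qs = -1730.5 + 7P_b.
Equate demand and the shifted supply: 2628.5 - 5P_b = -1730.5 + 7P_b, giving 12P_b = 4359, so P_b = 363.25.
So P_s = 330.25 and the quantity traded is Q = 2628.5 - 5(363.25) = 812.25.

P_b = 363.25, P_s = 330.25, Q = 812.25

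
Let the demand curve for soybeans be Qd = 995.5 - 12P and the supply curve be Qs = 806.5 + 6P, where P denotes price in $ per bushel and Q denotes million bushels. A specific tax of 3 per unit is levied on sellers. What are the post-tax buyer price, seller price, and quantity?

Sellers keep P_s = P_b - 3 per unit, so supply in terms of the buyer price is Qs = 788.5 + 6P_b.
Market clearing requires 995.5 - 12P_b = 788.5 + 6P_b; hence 207 = 18P_b and P_b = 11.5.
So P_s = 8.5 and the quantity traded is Q = 995.5 - 12(11.5) = 857.5.

P_b = 11.5, P_s = 8.5, Q = 857.5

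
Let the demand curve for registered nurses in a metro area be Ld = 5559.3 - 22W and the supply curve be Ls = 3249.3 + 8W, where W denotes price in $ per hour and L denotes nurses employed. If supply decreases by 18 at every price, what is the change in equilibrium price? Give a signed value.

ΔW = 0.6

Equating demand and supply, 5559.3 - 22W = 3249.3 + 8W gives 30W = 2310, so W* = 77.
From the demand curve, L* = 5559.3 - 22(77) = 3865.3.
After the shift, supply is Ls = 3231.3 + 8W.
The new intersection has 2328 = 30W, i.e. W = 77.6, L = 3852.1.
ΔW = 77.6 - 77 = 0.6.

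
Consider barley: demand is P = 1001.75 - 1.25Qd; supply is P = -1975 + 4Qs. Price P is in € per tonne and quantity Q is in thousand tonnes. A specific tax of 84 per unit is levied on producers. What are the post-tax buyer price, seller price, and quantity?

Solving each curve for Q: Qd = 801.4 - 0.8P and Qs = 493.75 + 0.25P.
Producers keep P_s = P_b - 84 per unit, so supply in terms of the buyer price is Qs = 472.75 + 0.25P_b.
Market clearing requires 801.4 - 0.8P_b = 472.75 + 0.25P_b; hence 328.65 = 1.05P_b and P_b = 313.
Then P_s = 313 - 84 = 229 and Q = 801.4 - 0.8(313) = 551.

P_b = 313, P_s = 229, Q = 551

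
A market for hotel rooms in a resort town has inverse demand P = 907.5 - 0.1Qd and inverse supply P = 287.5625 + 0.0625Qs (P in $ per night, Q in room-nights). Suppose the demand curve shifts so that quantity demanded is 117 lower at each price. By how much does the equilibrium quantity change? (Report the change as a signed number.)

In direct form, Qd = 9075 - 10P and Qs = -4601 + 16P.
Equating demand and supply, 9075 - 10P = -4601 + 16P gives 26P = 13676, so P* = 526.
Then Q* = 9075 - 10(526) = 3815.
After the shift, demand is Qd = 8958 - 10P.
New equilibrium: 13559 = 26P, so P = 521.5 and Q = 3743.
ΔQ = 3743 - 3815 = -72.

ΔQ = -72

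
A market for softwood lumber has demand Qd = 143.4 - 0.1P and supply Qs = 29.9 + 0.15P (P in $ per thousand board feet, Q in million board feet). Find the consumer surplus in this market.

Consumer surplus = 48020

The market clears where 143.4 - 0.1P = 29.9 + 0.15P. Rearranging, 0.25P = 113.5, hence P* = 454.
Plugging P* into demand: Q* = 143.4 - 0.1(454) = 98.
Demand choke price (Qd = 0): P = 143.4/0.1 = 1434. Consumer surplus = ½ × (1434 - 454) × 98 = 48020.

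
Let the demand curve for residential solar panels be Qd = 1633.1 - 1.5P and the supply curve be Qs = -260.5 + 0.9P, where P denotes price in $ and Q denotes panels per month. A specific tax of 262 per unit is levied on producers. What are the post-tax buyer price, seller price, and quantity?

Producers keep P_s = P_b - 262 per unit, so supply in terms of the buyer price is Qs = -496.3 + 0.9P_b.
Equate demand and the shifted supply: 1633.1 - 1.5P_b = -496.3 + 0.9P_b, giving 2.4P_b = 2129.4, so P_b = 887.25.
Then P_s = 887.25 - 262 = 625.25 and Q = 1633.1 - 1.5(887.25) = 302.225.

P_b = 887.25, P_s = 625.25, Q = 302.225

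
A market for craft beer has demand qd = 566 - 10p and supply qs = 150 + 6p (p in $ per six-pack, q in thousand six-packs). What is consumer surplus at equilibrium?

Consumer surplus = 4681.8

The market clears where 566 - 10p = 150 + 6p. Rearranging, 16p = 416, hence p* = 26.
From the demand curve, q* = 566 - 10(26) = 306.
Demand choke price (qd = 0): p = 566/10 = 56.6. Consumer surplus = ½ × (56.6 - 26) × 306 = 4681.8.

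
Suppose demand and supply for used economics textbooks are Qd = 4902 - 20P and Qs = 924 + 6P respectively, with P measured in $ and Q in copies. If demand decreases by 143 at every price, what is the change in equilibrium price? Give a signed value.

ΔP = -5.5

At equilibrium Qd = Qs, so 4902 - 20P = 924 + 6P; collecting terms, 3978 = 26P and P* = 153.
Then Q* = 4902 - 20(153) = 1842.
After the shift, demand is Qd = 4759 - 20P.
New equilibrium: 3835 = 26P, so P = 147.5 and Q = 1809.
ΔP = 147.5 - 153 = -5.5.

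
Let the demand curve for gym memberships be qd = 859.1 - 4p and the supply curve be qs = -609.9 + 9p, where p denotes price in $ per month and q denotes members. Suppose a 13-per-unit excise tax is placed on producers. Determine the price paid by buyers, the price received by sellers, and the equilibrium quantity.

p_b = 122, p_s = 109, q = 371.1

With a tax of 13 on producers, they supply based on the net price p_s = p_b - 13, so qs = -726.9 + 9p_b.
Market clearing requires 859.1 - 4p_b = -726.9 + 9p_b; hence 1586 = 13p_b and p_b = 122.
So p_s = 109 and the quantity traded is q = 859.1 - 4(122) = 371.1.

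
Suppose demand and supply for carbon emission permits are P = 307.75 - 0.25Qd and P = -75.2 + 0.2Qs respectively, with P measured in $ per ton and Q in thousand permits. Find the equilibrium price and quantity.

Solving each curve for Q: Qd = 1231 - 4P and Qs = 376 + 5P.
Equating demand and supply, 1231 - 4P = 376 + 5P gives 9P = 855, so P* = 95.
Plugging P* into demand: Q* = 1231 - 4(95) = 851.

P* = 95, Q* = 851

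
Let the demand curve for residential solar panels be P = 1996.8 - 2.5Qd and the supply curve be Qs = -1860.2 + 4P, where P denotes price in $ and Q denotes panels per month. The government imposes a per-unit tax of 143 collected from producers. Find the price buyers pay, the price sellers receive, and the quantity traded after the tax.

P_b = 734.3, P_s = 591.3, Q = 505

Solving each curve for Q: Qd = 798.72 - 0.4P.
With a tax of 143 on producers, they supply based on the net price P_s = P_b - 143, so Qs = -2432.2 + 4P_b.
Market clearing requires 798.72 - 0.4P_b = -2432.2 + 4P_b; hence 3230.92 = 4.4P_b and P_b = 734.3.
Then P_s = 734.3 - 143 = 591.3 and Q = 798.72 - 0.4(734.3) = 505.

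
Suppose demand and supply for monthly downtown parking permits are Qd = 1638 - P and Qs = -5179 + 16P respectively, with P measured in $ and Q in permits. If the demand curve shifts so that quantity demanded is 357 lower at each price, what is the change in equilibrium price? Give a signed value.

ΔP = -21

The market clears where 1638 - P = -5179 + 16P. Rearranging, 17P = 6817, hence P* = 401.
Plugging P* into demand: Q* = 1638 - 401 = 1237.
After the shift, demand is Qd = 1281 - P.
New equilibrium: 6460 = 17P, so P = 380 and Q = 901.
ΔP = 380 - 401 = -21.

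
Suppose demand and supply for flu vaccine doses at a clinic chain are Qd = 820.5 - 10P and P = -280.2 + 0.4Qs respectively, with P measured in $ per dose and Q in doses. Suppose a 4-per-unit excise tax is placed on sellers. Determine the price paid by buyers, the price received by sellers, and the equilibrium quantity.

Rewriting in direct form: Qs = 700.5 + 2.5P.
Sellers keep P_s = P_b - 4 per unit, so supply in terms of the buyer price is Qs = 690.5 + 2.5P_b.
Market clearing requires 820.5 - 10P_b = 690.5 + 2.5P_b; hence 130 = 12.5P_b and P_b = 10.4.
Then P_s = 10.4 - 4 = 6.4 and Q = 820.5 - 10(10.4) = 716.5.

P_b = 10.4, P_s = 6.4, Q = 716.5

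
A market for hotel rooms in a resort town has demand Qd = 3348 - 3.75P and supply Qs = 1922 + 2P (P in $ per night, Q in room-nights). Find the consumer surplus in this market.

Consumer surplus = 779563.2

The market clears where 3348 - 3.75P = 1922 + 2P. Rearranging, 5.75P = 1426, hence P* = 248.
Plugging P* into demand: Q* = 3348 - 3.75(248) = 2418.
Demand choke price (Qd = 0): P = 3348/3.75 = 892.8. Consumer surplus = ½ × (892.8 - 248) × 2418 = 779563.2.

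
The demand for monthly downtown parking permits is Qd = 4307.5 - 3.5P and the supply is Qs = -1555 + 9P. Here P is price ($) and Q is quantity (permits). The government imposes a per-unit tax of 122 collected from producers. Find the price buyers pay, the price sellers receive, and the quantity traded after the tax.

P_b = 556.84, P_s = 434.84, Q = 2358.56

With a tax of 122 on producers, they supply based on the net price P_s = P_b - 122, so Qs = -2653 + 9P_b.
Market clearing requires 4307.5 - 3.5P_b = -2653 + 9P_b; hence 6960.5 = 12.5P_b and P_b = 556.84.
Then P_s = 556.84 - 122 = 434.84 and Q = 4307.5 - 3.5(556.84) = 2358.56.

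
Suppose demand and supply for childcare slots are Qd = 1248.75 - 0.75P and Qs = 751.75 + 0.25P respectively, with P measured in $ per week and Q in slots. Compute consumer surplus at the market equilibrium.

Consumer surplus = 511584

The market clears where 1248.75 - 0.75P = 751.75 + 0.25P. Rearranging, P = 497, hence P* = 497.
Plugging P* into demand: Q* = 1248.75 - 0.75(497) = 876.
Demand choke price (Qd = 0): P = 1248.75/0.75 = 1665. Consumer surplus = ½ × (1665 - 497) × 876 = 511584.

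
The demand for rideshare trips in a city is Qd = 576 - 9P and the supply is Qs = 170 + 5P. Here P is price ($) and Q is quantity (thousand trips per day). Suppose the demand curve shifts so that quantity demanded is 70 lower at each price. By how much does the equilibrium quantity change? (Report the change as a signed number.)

At equilibrium Qd = Qs, so 576 - 9P = 170 + 5P; collecting terms, 406 = 14P and P* = 29.
Substitute back: Q* = 576 - 9(29) = 315.
After the shift, demand is Qd = 506 - 9P.
Re-solving, 14P = 336 gives P = 24 and Q = 290.
ΔQ = 290 - 315 = -25.

ΔQ = -25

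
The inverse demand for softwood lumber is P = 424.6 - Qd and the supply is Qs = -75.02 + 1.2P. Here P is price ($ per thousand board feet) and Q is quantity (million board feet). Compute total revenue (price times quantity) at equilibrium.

Solving each curve for Q: Qd = 424.6 - P.
At equilibrium Qd = Qs, so 424.6 - P = -75.02 + 1.2P; collecting terms, 499.62 = 2.2P and P* = 227.1.
Then Q* = 424.6 - 227.1 = 197.5.
Total revenue = P* × Q* = 227.1 × 197.5 = 44852.25.

Total revenue = 44852.25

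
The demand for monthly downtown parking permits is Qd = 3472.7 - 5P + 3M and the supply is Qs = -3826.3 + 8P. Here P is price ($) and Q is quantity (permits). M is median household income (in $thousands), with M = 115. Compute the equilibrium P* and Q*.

P* = 588, Q* = 877.7

With M = 115, demand is Qd = 3817.7 - 5P.
Equating demand and supply, 3817.7 - 5P = -3826.3 + 8P gives 13P = 7644, so P* = 588.
Substitute back: Q* = 3817.7 - 5(588) = 877.7.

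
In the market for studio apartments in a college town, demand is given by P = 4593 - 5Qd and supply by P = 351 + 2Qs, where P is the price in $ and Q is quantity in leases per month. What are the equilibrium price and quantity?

P* = 1563, Q* = 606

In direct form, Qd = 918.6 - 0.2P and Qs = -175.5 + 0.5P.
Equating demand and supply, 918.6 - 0.2P = -175.5 + 0.5P gives 0.7P = 1094.1, so P* = 1563.
From the demand curve, Q* = 918.6 - 0.2(1563) = 606.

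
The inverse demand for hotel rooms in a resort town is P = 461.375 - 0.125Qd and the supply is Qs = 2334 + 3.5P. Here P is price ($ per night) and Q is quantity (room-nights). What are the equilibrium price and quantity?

In direct form, Qd = 3691 - 8P.
At equilibrium Qd = Qs, so 3691 - 8P = 2334 + 3.5P; collecting terms, 1357 = 11.5P and P* = 118.
From the demand curve, Q* = 3691 - 8(118) = 2747.

P* = 118, Q* = 2747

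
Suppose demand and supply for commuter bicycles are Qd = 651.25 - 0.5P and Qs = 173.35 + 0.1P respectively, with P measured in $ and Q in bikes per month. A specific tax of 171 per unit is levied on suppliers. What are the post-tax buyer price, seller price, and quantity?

P_b = 825, P_s = 654, Q = 238.75

Suppliers keep P_s = P_b - 171 per unit, so supply in terms of the buyer price is Qs = 156.25 + 0.1P_b.
Equate demand and the shifted supply: 651.25 - 0.5P_b = 156.25 + 0.1P_b, giving 0.6P_b = 495, so P_b = 825.
So P_s = 654 and the quantity traded is Q = 651.25 - 0.5(825) = 238.75.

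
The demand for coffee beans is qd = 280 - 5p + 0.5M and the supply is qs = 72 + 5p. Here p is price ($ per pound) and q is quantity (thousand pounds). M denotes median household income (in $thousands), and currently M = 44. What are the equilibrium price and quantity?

With M = 44, demand is qd = 302 - 5p.
The market clears where 302 - 5p = 72 + 5p. Rearranging, 10p = 230, hence p* = 23.
Plugging p* into demand: q* = 302 - 5(23) = 187.

p* = 23, q* = 187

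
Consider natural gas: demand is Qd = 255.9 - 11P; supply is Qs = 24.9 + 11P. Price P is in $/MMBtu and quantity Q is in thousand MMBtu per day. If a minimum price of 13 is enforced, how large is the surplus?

Surplus = 55

Evaluating both curves at the floor price 13 gives Qd = 112.9, Qs = 167.9.
Surplus = Qs - Qd = 167.9 - 112.9 = 55.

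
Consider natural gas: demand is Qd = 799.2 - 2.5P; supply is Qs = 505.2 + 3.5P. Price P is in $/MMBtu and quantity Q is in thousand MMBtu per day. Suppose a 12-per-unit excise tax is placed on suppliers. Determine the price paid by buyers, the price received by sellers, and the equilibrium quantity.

The tax drives a wedge P_b - P_s = 12. Substituting P_s = P_b - 12 into supply: Qs = 463.2 + 3.5P_b.
Equate demand and the shifted supply: 799.2 - 2.5P_b = 463.2 + 3.5P_b, giving 6P_b = 336, so P_b = 56.
Then P_s = 56 - 12 = 44 and Q = 799.2 - 2.5(56) = 659.2.

P_b = 56, P_s = 44, Q = 659.2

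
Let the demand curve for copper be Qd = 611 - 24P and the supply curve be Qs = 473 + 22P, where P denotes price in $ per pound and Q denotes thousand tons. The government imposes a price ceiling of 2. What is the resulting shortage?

Evaluating both curves at the ceiling price 2 gives Qd = 563, Qs = 517.
Shortage = Qd - Qs = 563 - 517 = 46.

Shortage = 46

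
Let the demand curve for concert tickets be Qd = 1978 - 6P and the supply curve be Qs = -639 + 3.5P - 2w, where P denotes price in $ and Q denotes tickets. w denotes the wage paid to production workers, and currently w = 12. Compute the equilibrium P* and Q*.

P* = 278, Q* = 310

With w = 12, supply is Qs = -663 + 3.5P.
At equilibrium Qd = Qs, so 1978 - 6P = -663 + 3.5P; collecting terms, 2641 = 9.5P and P* = 278.
Then Q* = 1978 - 6(278) = 310.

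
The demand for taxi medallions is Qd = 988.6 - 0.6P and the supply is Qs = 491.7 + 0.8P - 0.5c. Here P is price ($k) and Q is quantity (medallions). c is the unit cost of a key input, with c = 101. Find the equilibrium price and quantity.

P* = 391, Q* = 754

With c = 101, supply is Qs = 441.2 + 0.8P.
The market clears where 988.6 - 0.6P = 441.2 + 0.8P. Rearranging, 1.4P = 547.4, hence P* = 391.
From the demand curve, Q* = 988.6 - 0.6(391) = 754.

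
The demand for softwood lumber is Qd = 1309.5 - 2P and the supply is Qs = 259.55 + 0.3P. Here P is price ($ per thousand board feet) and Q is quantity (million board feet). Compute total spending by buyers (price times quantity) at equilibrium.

At equilibrium Qd = Qs, so 1309.5 - 2P = 259.55 + 0.3P; collecting terms, 1049.95 = 2.3P and P* = 456.5.
From the demand curve, Q* = 1309.5 - 2(456.5) = 396.5.
Total spending by buyers = P* × Q* = 456.5 × 396.5 = 181002.25.

Total spending by buyers = 181002.25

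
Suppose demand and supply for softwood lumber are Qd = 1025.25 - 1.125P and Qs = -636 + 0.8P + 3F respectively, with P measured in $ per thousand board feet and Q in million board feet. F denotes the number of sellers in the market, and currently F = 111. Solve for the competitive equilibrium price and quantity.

With F = 111, supply is Qs = -303 + 0.8P.
At equilibrium Qd = Qs, so 1025.25 - 1.125P = -303 + 0.8P; collecting terms, 1328.25 = 1.925P and P* = 690.
Substitute back: Q* = 1025.25 - 1.125(690) = 249.

P* = 690, Q* = 249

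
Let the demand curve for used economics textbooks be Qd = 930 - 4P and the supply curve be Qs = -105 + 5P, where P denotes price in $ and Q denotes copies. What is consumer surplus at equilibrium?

Consumer surplus = 27612.5

At equilibrium Qd = Qs, so 930 - 4P = -105 + 5P; collecting terms, 1035 = 9P and P* = 115.
Plugging P* into demand: Q* = 930 - 4(115) = 470.
Demand choke price (Qd = 0): P = 930/4 = 232.5. Consumer surplus = ½ × (232.5 - 115) × 470 = 27612.5.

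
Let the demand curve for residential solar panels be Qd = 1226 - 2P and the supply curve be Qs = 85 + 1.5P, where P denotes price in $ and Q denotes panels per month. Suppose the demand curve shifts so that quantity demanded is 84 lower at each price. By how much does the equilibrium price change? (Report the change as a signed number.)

ΔP = -24

Equating demand and supply, 1226 - 2P = 85 + 1.5P gives 3.5P = 1141, so P* = 326.
Plugging P* into demand: Q* = 1226 - 2(326) = 574.
After the shift, demand is Qd = 1142 - 2P.
The new intersection has 1057 = 3.5P, i.e. P = 302, Q = 538.
ΔP = 302 - 326 = -24.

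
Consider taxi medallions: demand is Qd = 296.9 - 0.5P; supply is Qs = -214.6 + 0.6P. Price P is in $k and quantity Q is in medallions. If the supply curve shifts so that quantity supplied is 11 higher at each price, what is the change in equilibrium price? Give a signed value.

At equilibrium Qd = Qs, so 296.9 - 0.5P = -214.6 + 0.6P; collecting terms, 511.5 = 1.1P and P* = 465.
From the demand curve, Q* = 296.9 - 0.5(465) = 64.4.
After the shift, supply is Qs = -203.6 + 0.6P.
New equilibrium: 500.5 = 1.1P, so P = 455 and Q = 69.4.
ΔP = 455 - 465 = -10.

ΔP = -10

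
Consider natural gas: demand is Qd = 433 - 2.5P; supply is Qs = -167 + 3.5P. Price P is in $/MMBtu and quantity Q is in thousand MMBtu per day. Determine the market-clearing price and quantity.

P* = 100, Q* = 183

At equilibrium Qd = Qs, so 433 - 2.5P = -167 + 3.5P; collecting terms, 600 = 6P and P* = 100.
From the demand curve, Q* = 433 - 2.5(100) = 183.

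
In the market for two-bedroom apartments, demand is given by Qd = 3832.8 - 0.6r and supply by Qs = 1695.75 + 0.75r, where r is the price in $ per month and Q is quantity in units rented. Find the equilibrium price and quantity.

r* = 1583, Q* = 2883

The market clears where 3832.8 - 0.6r = 1695.75 + 0.75r. Rearranging, 1.35r = 2137.05, hence r* = 1583.
Then Q* = 3832.8 - 0.6(1583) = 2883.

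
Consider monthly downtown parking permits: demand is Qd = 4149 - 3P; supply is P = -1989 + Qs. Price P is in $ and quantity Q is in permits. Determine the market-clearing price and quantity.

Rewriting in direct form: Qs = 1989 + P.
The market clears where 4149 - 3P = 1989 + P. Rearranging, 4P = 2160, hence P* = 540.
Substitute back: Q* = 4149 - 3(540) = 2529.

P* = 540, Q* = 2529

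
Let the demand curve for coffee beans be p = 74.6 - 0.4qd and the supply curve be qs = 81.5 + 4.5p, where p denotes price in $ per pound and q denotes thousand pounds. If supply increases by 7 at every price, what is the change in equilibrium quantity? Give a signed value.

Solving each curve for q: qd = 186.5 - 2.5p.
Set qd = qs: 186.5 - 2.5p = 81.5 + 4.5p, so 105 = 7p and p* = 15.
Plugging p* into demand: q* = 186.5 - 2.5(15) = 149.
After the shift, supply is qs = 88.5 + 4.5p.
Re-solving, 7p = 98 gives p = 14 and q = 151.5.
Δq = 151.5 - 149 = 2.5.

Δq = 2.5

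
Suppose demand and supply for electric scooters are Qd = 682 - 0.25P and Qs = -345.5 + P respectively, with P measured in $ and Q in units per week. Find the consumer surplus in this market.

Consumer surplus = 454104.5

The market clears where 682 - 0.25P = -345.5 + P. Rearranging, 1.25P = 1027.5, hence P* = 822.
Substitute back: Q* = 682 - 0.25(822) = 476.5.
Demand choke price (Qd = 0): P = 682/0.25 = 2728. Consumer surplus = ½ × (2728 - 822) × 476.5 = 454104.5.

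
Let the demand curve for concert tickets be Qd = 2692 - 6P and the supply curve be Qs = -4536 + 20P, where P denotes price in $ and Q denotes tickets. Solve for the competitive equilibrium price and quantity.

P* = 278, Q* = 1024

The market clears where 2692 - 6P = -4536 + 20P. Rearranging, 26P = 7228, hence P* = 278.
From the demand curve, Q* = 2692 - 6(278) = 1024.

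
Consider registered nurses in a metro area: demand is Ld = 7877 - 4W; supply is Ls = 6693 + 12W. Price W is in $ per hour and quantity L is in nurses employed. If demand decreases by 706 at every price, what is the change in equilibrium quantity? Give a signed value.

ΔL = -529.5

Equating demand and supply, 7877 - 4W = 6693 + 12W gives 16W = 1184, so W* = 74.
From the demand curve, L* = 7877 - 4(74) = 7581.
After the shift, demand is Ld = 7171 - 4W.
New equilibrium: 478 = 16W, so W = 29.875 and L = 7051.5.
ΔL = 7051.5 - 7581 = -529.5.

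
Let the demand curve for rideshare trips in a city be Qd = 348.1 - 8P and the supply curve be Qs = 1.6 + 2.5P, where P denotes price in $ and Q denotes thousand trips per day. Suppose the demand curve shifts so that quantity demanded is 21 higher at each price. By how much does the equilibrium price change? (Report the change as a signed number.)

ΔP = 2

At equilibrium Qd = Qs, so 348.1 - 8P = 1.6 + 2.5P; collecting terms, 346.5 = 10.5P and P* = 33.
Plugging P* into demand: Q* = 348.1 - 8(33) = 84.1.
After the shift, demand is Qd = 369.1 - 8P.
The new intersection has 367.5 = 10.5P, i.e. P = 35, Q = 89.1.
ΔP = 35 - 33 = 2.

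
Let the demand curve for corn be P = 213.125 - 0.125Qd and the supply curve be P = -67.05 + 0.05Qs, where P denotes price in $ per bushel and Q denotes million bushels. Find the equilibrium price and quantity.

P* = 13, Q* = 1601

In direct form, Qd = 1705 - 8P and Qs = 1341 + 20P.
The market clears where 1705 - 8P = 1341 + 20P. Rearranging, 28P = 364, hence P* = 13.
Substitute back: Q* = 1705 - 8(13) = 1601.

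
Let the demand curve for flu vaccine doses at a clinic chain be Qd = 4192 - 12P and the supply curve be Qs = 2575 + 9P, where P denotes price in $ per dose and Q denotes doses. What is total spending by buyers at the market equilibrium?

Set Qd = Qs: 4192 - 12P = 2575 + 9P, so 1617 = 21P and P* = 77.
Then Q* = 4192 - 12(77) = 3268.
Total spending by buyers = P* × Q* = 77 × 3268 = 251636.

Total spending by buyers = 251636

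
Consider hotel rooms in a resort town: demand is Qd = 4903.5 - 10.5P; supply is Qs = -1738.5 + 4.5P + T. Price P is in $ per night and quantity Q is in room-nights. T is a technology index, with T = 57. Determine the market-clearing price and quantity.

P* = 439, Q* = 294

With T = 57, supply is Qs = -1681.5 + 4.5P.
At equilibrium Qd = Qs, so 4903.5 - 10.5P = -1681.5 + 4.5P; collecting terms, 6585 = 15P and P* = 439.
Then Q* = 4903.5 - 10.5(439) = 294.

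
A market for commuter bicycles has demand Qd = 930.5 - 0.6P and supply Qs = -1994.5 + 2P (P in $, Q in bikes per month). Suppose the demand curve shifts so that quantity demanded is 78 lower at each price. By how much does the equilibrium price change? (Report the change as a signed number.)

Set Qd = Qs: 930.5 - 0.6P = -1994.5 + 2P, so 2925 = 2.6P and P* = 1125.
Then Q* = 930.5 - 0.6(1125) = 255.5.
After the shift, demand is Qd = 852.5 - 0.6P.
Re-solving, 2.6P = 2847 gives P = 1095 and Q = 195.5.
ΔP = 1095 - 1125 = -30.

ΔP = -30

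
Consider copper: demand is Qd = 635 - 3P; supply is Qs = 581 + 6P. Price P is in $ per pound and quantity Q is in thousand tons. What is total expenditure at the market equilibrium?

Total expenditure = 3702

At equilibrium Qd = Qs, so 635 - 3P = 581 + 6P; collecting terms, 54 = 9P and P* = 6.
From the demand curve, Q* = 635 - 3(6) = 617.
Total expenditure = P* × Q* = 6 × 617 = 3702.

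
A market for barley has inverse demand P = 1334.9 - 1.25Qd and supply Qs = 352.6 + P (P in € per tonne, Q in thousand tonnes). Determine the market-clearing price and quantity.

In direct form, Qd = 1067.92 - 0.8P.
Set Qd = Qs: 1067.92 - 0.8P = 352.6 + P, so 715.32 = 1.8P and P* = 397.4.
Then Q* = 1067.92 - 0.8(397.4) = 750.

P* = 397.4, Q* = 750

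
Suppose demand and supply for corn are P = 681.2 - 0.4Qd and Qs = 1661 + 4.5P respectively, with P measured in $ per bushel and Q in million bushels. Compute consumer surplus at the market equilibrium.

Consumer surplus = 569868.8

Solving each curve for Q: Qd = 1703 - 2.5P.
Equating demand and supply, 1703 - 2.5P = 1661 + 4.5P gives 7P = 42, so P* = 6.
Plugging P* into demand: Q* = 1703 - 2.5(6) = 1688.
Demand choke price (Qd = 0): P = 1703/2.5 = 681.2. Consumer surplus = ½ × (681.2 - 6) × 1688 = 569868.8.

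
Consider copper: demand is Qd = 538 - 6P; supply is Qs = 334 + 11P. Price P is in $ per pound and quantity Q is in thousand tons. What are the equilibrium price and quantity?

P* = 12, Q* = 466

Set Qd = Qs: 538 - 6P = 334 + 11P, so 204 = 17P and P* = 12.
Plugging P* into demand: Q* = 538 - 6(12) = 466.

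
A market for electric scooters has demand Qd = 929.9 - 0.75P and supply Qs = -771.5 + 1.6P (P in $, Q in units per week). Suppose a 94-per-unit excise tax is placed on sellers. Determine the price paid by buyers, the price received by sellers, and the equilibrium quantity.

Sellers keep P_s = P_b - 94 per unit, so supply in terms of the buyer price is Qs = -921.9 + 1.6P_b.
Equate demand and the shifted supply: 929.9 - 0.75P_b = -921.9 + 1.6P_b, giving 2.35P_b = 1851.8, so P_b = 788.
So P_s = 694 and the quantity traded is Q = 929.9 - 0.75(788) = 338.9.

P_b = 788, P_s = 694, Q = 338.9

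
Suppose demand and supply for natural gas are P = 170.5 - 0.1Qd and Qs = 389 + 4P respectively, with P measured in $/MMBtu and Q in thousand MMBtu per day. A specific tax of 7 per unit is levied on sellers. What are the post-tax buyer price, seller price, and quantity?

P_b = 96, P_s = 89, Q = 745

In direct form, Qd = 1705 - 10P.
The tax drives a wedge P_b - P_s = 7. Substituting P_s = P_b - 7 into supply: Qs = 361 + 4P_b.
Equate demand and the shifted supply: 1705 - 10P_b = 361 + 4P_b, giving 14P_b = 1344, so P_b = 96.
Then P_s = 96 - 7 = 89 and Q = 1705 - 10(96) = 745.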